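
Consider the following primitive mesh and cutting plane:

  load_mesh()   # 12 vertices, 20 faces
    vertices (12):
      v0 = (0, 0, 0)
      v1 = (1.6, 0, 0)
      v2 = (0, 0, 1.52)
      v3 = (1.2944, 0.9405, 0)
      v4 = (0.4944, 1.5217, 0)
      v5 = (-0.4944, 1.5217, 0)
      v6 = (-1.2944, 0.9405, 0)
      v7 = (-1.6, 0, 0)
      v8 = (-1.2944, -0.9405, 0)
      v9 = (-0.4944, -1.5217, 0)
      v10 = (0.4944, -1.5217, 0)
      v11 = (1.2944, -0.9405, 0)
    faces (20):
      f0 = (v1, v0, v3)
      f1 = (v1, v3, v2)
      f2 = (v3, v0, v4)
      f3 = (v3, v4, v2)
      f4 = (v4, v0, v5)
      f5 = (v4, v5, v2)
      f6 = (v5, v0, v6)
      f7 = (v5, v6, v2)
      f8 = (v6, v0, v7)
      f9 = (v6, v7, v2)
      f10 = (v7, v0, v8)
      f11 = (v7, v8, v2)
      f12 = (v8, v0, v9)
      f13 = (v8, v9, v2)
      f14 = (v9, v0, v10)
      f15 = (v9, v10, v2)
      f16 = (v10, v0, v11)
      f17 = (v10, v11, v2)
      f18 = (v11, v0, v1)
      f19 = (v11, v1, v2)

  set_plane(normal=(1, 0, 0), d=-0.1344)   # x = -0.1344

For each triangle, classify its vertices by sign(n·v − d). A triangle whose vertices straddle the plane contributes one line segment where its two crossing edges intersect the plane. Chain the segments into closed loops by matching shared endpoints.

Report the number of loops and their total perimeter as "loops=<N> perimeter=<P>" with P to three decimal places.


loops=1 perimeter=7.193

Straddling triangles (12 of 20):
  (v4,v0,v5) [++-] → (-0.1344, 0.413666, 0)–(-0.1344, 1.5217, 0)  len=1.1080
  (v4,v5,v2) [+-+] → (-0.1344, 1.5217, 0)–(-0.1344, 0.413666, 1.1068)  len=1.5661
  (v5,v0,v6) [-+-] → (-0.1344, 0.413666, 0)–(-0.1344, 0.0976539, 0)  len=0.3160
  (v5,v6,v2) [--+] → (-0.1344, 0.0976539, 1.36218)–(-0.1344, 0.413666, 1.1068)  len=0.4063
  (v6,v0,v7) [-+-] → (-0.1344, 0.0976539, 0)–(-0.1344, 0, 0)  len=0.0977
  (v6,v7,v2) [--+] → (-0.1344, 0, 1.39232)–(-0.1344, 0.0976539, 1.36218)  len=0.1022
  (v7,v0,v8) [-+-] → (-0.1344, 0, 0)–(-0.1344, -0.0976539, 0)  len=0.0977
  (v7,v8,v2) [--+] → (-0.1344, -0.0976539, 1.36218)–(-0.1344, 0, 1.39232)  len=0.1022
  (v8,v0,v9) [-+-] → (-0.1344, -0.0976539, 0)–(-0.1344, -0.413666, 0)  len=0.3160
  (v8,v9,v2) [--+] → (-0.1344, -0.413666, 1.1068)–(-0.1344, -0.0976539, 1.36218)  len=0.4063
  (v9,v0,v10) [-++] → (-0.1344, -0.413666, 0)–(-0.1344, -1.5217, 0)  len=1.1080
  (v9,v10,v2) [-++] → (-0.1344, -1.5217, 0)–(-0.1344, -0.413666, 1.1068)  len=1.5661

Chained into 1 loop(s):
  loop 1: 12 segments, perimeter = 7.1927
Total perimeter = 7.193


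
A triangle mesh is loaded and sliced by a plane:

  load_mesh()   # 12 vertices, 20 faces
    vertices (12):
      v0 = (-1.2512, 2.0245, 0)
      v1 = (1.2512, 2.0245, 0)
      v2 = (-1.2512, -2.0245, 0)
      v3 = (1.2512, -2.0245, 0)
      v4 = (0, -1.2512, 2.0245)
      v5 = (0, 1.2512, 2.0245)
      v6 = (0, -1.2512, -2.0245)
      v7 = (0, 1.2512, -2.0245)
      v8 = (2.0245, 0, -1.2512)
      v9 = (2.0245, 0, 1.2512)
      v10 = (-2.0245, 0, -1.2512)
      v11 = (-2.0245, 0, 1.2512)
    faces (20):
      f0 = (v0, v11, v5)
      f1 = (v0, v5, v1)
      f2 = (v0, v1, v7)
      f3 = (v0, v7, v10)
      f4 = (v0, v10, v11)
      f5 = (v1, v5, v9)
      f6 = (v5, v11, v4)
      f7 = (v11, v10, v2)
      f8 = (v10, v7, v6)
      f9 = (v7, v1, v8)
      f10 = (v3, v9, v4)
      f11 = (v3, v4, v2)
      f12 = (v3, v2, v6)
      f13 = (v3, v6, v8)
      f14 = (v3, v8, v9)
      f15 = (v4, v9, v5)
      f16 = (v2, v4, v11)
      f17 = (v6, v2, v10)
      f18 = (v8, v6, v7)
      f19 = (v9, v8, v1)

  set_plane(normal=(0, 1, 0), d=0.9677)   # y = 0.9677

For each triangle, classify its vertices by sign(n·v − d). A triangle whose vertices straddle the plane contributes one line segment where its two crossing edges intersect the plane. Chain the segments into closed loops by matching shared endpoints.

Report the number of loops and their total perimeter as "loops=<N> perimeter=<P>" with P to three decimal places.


Straddling triangles (10 of 20):
  (v0,v11,v5) [+-+] → (-1.65487, 0.9677, 0.653133)–(-0.458716, 0.9677, 1.84928)  len=1.6916
  (v0,v7,v10) [++-] → (-0.458716, 0.9677, -1.84928)–(-1.65487, 0.9677, -0.653133)  len=1.6916
  (v0,v10,v11) [+--] → (-1.65487, 0.9677, -0.653133)–(-1.65487, 0.9677, 0.653133)  len=1.3063
  (v1,v5,v9) [++-] → (0.458716, 0.9677, 1.84928)–(1.65487, 0.9677, 0.653133)  len=1.6916
  (v5,v11,v4) [+--] → (-0.458716, 0.9677, 1.84928)–(0, 0.9677, 2.0245)  len=0.4910
  (v10,v7,v6) [-+-] → (-0.458716, 0.9677, -1.84928)–(0, 0.9677, -2.0245)  len=0.4910
  (v7,v1,v8) [++-] → (1.65487, 0.9677, -0.653133)–(0.458716, 0.9677, -1.84928)  len=1.6916
  (v4,v9,v5) [--+] → (0.458716, 0.9677, 1.84928)–(0, 0.9677, 2.0245)  len=0.4910
  (v8,v6,v7) [--+] → (0, 0.9677, -2.0245)–(0.458716, 0.9677, -1.84928)  len=0.4910
  (v9,v8,v1) [--+] → (1.65487, 0.9677, -0.653133)–(1.65487, 0.9677, 0.653133)  len=1.3063

Chained into 1 loop(s):
  loop 1: 10 segments, perimeter = 11.3431
Total perimeter = 11.343

loops=1 perimeter=11.343


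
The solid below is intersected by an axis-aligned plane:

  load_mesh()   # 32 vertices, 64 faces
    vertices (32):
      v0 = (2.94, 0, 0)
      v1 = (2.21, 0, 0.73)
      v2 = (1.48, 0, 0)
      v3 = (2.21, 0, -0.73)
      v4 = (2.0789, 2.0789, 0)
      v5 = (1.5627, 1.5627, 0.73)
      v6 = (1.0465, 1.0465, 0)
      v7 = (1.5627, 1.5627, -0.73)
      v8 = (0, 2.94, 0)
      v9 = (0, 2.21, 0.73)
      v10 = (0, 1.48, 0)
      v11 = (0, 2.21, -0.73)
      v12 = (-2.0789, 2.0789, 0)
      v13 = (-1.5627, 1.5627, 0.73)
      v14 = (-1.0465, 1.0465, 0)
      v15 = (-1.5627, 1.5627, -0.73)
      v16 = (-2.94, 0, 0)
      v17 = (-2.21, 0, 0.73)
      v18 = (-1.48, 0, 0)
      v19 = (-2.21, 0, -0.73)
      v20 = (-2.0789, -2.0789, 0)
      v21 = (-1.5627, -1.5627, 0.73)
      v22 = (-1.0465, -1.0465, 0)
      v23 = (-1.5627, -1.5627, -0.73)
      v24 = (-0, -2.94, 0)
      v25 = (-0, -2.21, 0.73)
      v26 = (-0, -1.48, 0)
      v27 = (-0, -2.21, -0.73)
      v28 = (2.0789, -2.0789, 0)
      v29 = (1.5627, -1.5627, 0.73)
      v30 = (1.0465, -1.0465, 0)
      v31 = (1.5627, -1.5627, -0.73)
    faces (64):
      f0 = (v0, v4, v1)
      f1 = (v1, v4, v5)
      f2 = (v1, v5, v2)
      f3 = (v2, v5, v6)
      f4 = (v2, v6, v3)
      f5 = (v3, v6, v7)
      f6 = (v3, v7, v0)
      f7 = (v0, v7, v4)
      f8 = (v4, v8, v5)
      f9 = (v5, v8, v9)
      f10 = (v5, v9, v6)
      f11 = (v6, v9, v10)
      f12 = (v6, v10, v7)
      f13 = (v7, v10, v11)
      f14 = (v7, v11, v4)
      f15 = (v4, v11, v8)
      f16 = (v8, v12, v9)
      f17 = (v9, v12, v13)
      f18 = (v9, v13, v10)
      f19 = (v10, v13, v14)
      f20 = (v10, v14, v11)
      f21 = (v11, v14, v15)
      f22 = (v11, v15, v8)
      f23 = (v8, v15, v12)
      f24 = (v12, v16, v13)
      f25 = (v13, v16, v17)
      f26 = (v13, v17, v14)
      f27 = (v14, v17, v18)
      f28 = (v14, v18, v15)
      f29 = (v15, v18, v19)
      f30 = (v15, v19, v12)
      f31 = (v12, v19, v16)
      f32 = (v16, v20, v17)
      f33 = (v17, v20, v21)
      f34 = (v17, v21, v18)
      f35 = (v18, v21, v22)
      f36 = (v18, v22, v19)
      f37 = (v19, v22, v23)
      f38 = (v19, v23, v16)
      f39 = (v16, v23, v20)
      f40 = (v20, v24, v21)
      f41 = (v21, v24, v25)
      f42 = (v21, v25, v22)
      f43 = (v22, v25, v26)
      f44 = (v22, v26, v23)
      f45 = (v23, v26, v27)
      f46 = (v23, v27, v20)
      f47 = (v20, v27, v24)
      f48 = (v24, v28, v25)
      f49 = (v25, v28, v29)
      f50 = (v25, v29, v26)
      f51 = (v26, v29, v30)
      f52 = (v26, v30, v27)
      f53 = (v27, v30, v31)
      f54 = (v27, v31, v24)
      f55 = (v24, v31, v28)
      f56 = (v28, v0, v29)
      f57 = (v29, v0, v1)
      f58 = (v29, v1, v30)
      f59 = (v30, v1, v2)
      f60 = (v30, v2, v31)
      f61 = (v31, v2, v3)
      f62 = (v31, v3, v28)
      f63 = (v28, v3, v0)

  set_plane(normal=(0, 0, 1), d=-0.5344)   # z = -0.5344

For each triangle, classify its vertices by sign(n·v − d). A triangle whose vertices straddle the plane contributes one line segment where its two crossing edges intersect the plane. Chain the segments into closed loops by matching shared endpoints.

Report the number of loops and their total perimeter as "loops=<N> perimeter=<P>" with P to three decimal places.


loops=2 perimeter=27.063

Straddling triangles (32 of 64):
  (v2,v6,v3) [++-] → (1.89825, 0.280405, -0.5344)–(2.0144, 0, -0.5344)  len=0.3035
  (v3,v6,v7) [-+-] → (1.89825, 0.280405, -0.5344)–(1.42439, 1.42439, -0.5344)  len=1.2382
  (v3,v7,v0) [--+] → (1.93174, 1.14398, -0.5344)–(2.4056, 0, -0.5344)  len=1.2382
  (v0,v7,v4) [+-+] → (1.93174, 1.14398, -0.5344)–(1.70101, 1.70101, -0.5344)  len=0.6029
  (v6,v10,v7) [++-] → (1.14398, 1.54054, -0.5344)–(1.42439, 1.42439, -0.5344)  len=0.3035
  (v7,v10,v11) [-+-] → (1.14398, 1.54054, -0.5344)–(0, 2.0144, -0.5344)  len=1.2382
  (v7,v11,v4) [--+] → (0.557031, 2.17487, -0.5344)–(1.70101, 1.70101, -0.5344)  len=1.2382
  (v4,v11,v8) [+-+] → (0.557031, 2.17487, -0.5344)–(0, 2.4056, -0.5344)  len=0.6029
  (v10,v14,v11) [++-] → (-0.280405, 1.89825, -0.5344)–(0, 2.0144, -0.5344)  len=0.3035
  (v11,v14,v15) [-+-] → (-0.280405, 1.89825, -0.5344)–(-1.42439, 1.42439, -0.5344)  len=1.2382
  (v11,v15,v8) [--+] → (-1.14398, 1.93174, -0.5344)–(0, 2.4056, -0.5344)  len=1.2382
  (v8,v15,v12) [+-+] → (-1.14398, 1.93174, -0.5344)–(-1.70101, 1.70101, -0.5344)  len=0.6029
  (v14,v18,v15) [++-] → (-1.54054, 1.14398, -0.5344)–(-1.42439, 1.42439, -0.5344)  len=0.3035
  (v15,v18,v19) [-+-] → (-1.54054, 1.14398, -0.5344)–(-2.0144, 0, -0.5344)  len=1.2382
  (v15,v19,v12) [--+] → (-2.17487, 0.557031, -0.5344)–(-1.70101, 1.70101, -0.5344)  len=1.2382
  (v12,v19,v16) [+-+] → (-2.17487, 0.557031, -0.5344)–(-2.4056, 0, -0.5344)  len=0.6029
  (v18,v22,v19) [++-] → (-1.89825, -0.280405, -0.5344)–(-2.0144, 0, -0.5344)  len=0.3035
  (v19,v22,v23) [-+-] → (-1.89825, -0.280405, -0.5344)–(-1.42439, -1.42439, -0.5344)  len=1.2382
  (v19,v23,v16) [--+] → (-1.93174, -1.14398, -0.5344)–(-2.4056, 0, -0.5344)  len=1.2382
  (v16,v23,v20) [+-+] → (-1.93174, -1.14398, -0.5344)–(-1.70101, -1.70101, -0.5344)  len=0.6029
  (v22,v26,v23) [++-] → (-1.14398, -1.54054, -0.5344)–(-1.42439, -1.42439, -0.5344)  len=0.3035
  (v23,v26,v27) [-+-] → (-1.14398, -1.54054, -0.5344)–(0, -2.0144, -0.5344)  len=1.2382
  (v23,v27,v20) [--+] → (-0.557031, -2.17487, -0.5344)–(-1.70101, -1.70101, -0.5344)  len=1.2382
  (v20,v27,v24) [+-+] → (-0.557031, -2.17487, -0.5344)–(0, -2.4056, -0.5344)  len=0.6029
  (v26,v30,v27) [++-] → (0.280405, -1.89825, -0.5344)–(0, -2.0144, -0.5344)  len=0.3035
  (v27,v30,v31) [-+-] → (0.280405, -1.89825, -0.5344)–(1.42439, -1.42439, -0.5344)  len=1.2382
  (v27,v31,v24) [--+] → (1.14398, -1.93174, -0.5344)–(0, -2.4056, -0.5344)  len=1.2382
  (v24,v31,v28) [+-+] → (1.14398, -1.93174, -0.5344)–(1.70101, -1.70101, -0.5344)  len=0.6029
  (v30,v2,v31) [++-] → (1.54054, -1.14398, -0.5344)–(1.42439, -1.42439, -0.5344)  len=0.3035
  (v31,v2,v3) [-+-] → (1.54054, -1.14398, -0.5344)–(2.0144, 0, -0.5344)  len=1.2382
  (v31,v3,v28) [--+] → (2.17487, -0.557031, -0.5344)–(1.70101, -1.70101, -0.5344)  len=1.2382
  (v28,v3,v0) [+-+] → (2.17487, -0.557031, -0.5344)–(2.4056, 0, -0.5344)  len=0.6029

Chained into 2 loop(s):
  loop 1: 16 segments, perimeter = 12.3340
  loop 2: 16 segments, perimeter = 14.7293
Total perimeter = 27.063


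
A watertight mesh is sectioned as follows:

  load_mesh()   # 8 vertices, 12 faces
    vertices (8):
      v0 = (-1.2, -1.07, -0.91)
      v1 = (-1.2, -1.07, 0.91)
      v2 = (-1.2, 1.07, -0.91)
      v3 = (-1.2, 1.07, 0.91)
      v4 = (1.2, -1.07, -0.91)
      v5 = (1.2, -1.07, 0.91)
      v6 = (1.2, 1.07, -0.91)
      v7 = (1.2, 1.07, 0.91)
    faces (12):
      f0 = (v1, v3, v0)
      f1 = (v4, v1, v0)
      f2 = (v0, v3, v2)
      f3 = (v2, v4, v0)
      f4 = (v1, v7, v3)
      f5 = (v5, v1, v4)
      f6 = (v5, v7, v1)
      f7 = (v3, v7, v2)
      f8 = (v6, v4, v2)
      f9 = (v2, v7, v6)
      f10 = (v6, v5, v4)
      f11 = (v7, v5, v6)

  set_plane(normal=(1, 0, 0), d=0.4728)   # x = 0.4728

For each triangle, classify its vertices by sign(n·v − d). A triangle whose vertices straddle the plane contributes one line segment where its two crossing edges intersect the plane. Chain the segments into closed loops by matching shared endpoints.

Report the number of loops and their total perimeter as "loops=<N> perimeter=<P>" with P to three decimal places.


Straddling triangles (8 of 12):
  (v4,v1,v0) [+--] → (0.4728, -1.07, -0.35854)–(0.4728, -1.07, -0.91)  len=0.5515
  (v2,v4,v0) [-+-] → (0.4728, -0.42158, -0.91)–(0.4728, -1.07, -0.91)  len=0.6484
  (v1,v7,v3) [-+-] → (0.4728, 0.42158, 0.91)–(0.4728, 1.07, 0.91)  len=0.6484
  (v5,v1,v4) [+-+] → (0.4728, -1.07, 0.91)–(0.4728, -1.07, -0.35854)  len=1.2685
  (v5,v7,v1) [++-] → (0.4728, 0.42158, 0.91)–(0.4728, -1.07, 0.91)  len=1.4916
  (v3,v7,v2) [-+-] → (0.4728, 1.07, 0.91)–(0.4728, 1.07, 0.35854)  len=0.5515
  (v6,v4,v2) [++-] → (0.4728, -0.42158, -0.91)–(0.4728, 1.07, -0.91)  len=1.4916
  (v2,v7,v6) [-++] → (0.4728, 1.07, 0.35854)–(0.4728, 1.07, -0.91)  len=1.2685

Chained into 1 loop(s):
  loop 1: 8 segments, perimeter = 7.9200
Total perimeter = 7.920

loops=1 perimeter=7.920


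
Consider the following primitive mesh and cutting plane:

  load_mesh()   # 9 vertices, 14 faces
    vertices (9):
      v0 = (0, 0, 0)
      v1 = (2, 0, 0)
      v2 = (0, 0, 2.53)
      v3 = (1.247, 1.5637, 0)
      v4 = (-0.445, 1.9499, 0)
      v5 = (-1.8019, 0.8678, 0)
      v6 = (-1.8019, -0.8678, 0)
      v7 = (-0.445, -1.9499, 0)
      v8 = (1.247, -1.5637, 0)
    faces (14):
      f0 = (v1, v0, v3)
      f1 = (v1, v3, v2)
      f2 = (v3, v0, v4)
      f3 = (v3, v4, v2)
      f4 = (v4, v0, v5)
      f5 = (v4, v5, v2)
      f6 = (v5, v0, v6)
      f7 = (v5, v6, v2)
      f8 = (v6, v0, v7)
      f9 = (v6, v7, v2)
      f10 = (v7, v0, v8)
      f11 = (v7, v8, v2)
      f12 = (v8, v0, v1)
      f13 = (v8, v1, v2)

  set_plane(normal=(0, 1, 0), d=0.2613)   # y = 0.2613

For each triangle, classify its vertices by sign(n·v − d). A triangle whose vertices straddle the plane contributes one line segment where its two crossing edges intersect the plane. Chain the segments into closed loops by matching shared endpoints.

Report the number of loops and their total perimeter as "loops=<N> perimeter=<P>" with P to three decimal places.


loops=1 perimeter=9.456

Straddling triangles (8 of 14):
  (v1,v0,v3) [--+] → (0.208378, 0.2613, 0)–(1.87417, 0.2613, 0)  len=1.6658
  (v1,v3,v2) [-+-] → (1.87417, 0.2613, 0)–(0.208378, 0.2613, 2.10723)  len=2.6861
  (v3,v0,v4) [+-+] → (0.208378, 0.2613, 0)–(-0.0596331, 0.2613, 0)  len=0.2680
  (v3,v4,v2) [++-] → (-0.0596331, 0.2613, 2.19096)–(0.208378, 0.2613, 2.10723)  len=0.2808
  (v4,v0,v5) [+-+] → (-0.0596331, 0.2613, 0)–(-0.542563, 0.2613, 0)  len=0.4829
  (v4,v5,v2) [++-] → (-0.542563, 0.2613, 1.7682)–(-0.0596331, 0.2613, 2.19096)  len=0.6418
  (v5,v0,v6) [+--] → (-0.542563, 0.2613, 0)–(-1.8019, 0.2613, 0)  len=1.2593
  (v5,v6,v2) [+--] → (-1.8019, 0.2613, 0)–(-0.542563, 0.2613, 1.7682)  len=2.1708

Chained into 1 loop(s):
  loop 1: 8 segments, perimeter = 9.4556
Total perimeter = 9.456


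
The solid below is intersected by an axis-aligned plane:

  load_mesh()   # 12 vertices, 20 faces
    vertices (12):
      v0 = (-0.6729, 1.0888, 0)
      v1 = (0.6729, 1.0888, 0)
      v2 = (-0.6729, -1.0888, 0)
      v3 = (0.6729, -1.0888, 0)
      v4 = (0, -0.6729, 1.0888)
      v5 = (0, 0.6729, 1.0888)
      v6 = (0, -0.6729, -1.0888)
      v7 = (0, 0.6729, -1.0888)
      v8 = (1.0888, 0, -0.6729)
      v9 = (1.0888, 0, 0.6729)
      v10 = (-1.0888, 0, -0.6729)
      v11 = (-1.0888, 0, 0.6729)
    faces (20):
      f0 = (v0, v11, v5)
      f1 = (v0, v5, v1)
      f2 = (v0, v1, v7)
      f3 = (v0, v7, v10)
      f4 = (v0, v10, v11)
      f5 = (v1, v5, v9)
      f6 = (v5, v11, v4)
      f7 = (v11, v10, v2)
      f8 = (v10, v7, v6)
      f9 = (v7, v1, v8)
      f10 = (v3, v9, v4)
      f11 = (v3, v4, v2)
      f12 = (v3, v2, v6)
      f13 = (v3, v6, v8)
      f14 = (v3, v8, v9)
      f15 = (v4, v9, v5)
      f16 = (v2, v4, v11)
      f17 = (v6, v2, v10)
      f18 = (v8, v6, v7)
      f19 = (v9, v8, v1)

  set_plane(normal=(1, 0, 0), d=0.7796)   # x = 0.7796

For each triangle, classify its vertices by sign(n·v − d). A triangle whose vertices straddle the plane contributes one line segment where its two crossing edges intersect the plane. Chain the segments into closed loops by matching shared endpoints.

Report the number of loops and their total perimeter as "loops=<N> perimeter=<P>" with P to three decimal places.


Straddling triangles (8 of 20):
  (v1,v5,v9) [--+] → (0.7796, 0.191092, 0.791008)–(0.7796, 0.809466, 0.172634)  len=0.8745
  (v7,v1,v8) [--+] → (0.7796, 0.809466, -0.172634)–(0.7796, 0.191092, -0.791008)  len=0.8745
  (v3,v9,v4) [-+-] → (0.7796, -0.809466, 0.172634)–(0.7796, -0.191092, 0.791008)  len=0.8745
  (v3,v6,v8) [--+] → (0.7796, -0.191092, -0.791008)–(0.7796, -0.809466, -0.172634)  len=0.8745
  (v3,v8,v9) [-++] → (0.7796, -0.809466, -0.172634)–(0.7796, -0.809466, 0.172634)  len=0.3453
  (v4,v9,v5) [-+-] → (0.7796, -0.191092, 0.791008)–(0.7796, 0.191092, 0.791008)  len=0.3822
  (v8,v6,v7) [+--] → (0.7796, -0.191092, -0.791008)–(0.7796, 0.191092, -0.791008)  len=0.3822
  (v9,v8,v1) [++-] → (0.7796, 0.809466, -0.172634)–(0.7796, 0.809466, 0.172634)  len=0.3453

Chained into 1 loop(s):
  loop 1: 8 segments, perimeter = 4.9530
Total perimeter = 4.953

loops=1 perimeter=4.953


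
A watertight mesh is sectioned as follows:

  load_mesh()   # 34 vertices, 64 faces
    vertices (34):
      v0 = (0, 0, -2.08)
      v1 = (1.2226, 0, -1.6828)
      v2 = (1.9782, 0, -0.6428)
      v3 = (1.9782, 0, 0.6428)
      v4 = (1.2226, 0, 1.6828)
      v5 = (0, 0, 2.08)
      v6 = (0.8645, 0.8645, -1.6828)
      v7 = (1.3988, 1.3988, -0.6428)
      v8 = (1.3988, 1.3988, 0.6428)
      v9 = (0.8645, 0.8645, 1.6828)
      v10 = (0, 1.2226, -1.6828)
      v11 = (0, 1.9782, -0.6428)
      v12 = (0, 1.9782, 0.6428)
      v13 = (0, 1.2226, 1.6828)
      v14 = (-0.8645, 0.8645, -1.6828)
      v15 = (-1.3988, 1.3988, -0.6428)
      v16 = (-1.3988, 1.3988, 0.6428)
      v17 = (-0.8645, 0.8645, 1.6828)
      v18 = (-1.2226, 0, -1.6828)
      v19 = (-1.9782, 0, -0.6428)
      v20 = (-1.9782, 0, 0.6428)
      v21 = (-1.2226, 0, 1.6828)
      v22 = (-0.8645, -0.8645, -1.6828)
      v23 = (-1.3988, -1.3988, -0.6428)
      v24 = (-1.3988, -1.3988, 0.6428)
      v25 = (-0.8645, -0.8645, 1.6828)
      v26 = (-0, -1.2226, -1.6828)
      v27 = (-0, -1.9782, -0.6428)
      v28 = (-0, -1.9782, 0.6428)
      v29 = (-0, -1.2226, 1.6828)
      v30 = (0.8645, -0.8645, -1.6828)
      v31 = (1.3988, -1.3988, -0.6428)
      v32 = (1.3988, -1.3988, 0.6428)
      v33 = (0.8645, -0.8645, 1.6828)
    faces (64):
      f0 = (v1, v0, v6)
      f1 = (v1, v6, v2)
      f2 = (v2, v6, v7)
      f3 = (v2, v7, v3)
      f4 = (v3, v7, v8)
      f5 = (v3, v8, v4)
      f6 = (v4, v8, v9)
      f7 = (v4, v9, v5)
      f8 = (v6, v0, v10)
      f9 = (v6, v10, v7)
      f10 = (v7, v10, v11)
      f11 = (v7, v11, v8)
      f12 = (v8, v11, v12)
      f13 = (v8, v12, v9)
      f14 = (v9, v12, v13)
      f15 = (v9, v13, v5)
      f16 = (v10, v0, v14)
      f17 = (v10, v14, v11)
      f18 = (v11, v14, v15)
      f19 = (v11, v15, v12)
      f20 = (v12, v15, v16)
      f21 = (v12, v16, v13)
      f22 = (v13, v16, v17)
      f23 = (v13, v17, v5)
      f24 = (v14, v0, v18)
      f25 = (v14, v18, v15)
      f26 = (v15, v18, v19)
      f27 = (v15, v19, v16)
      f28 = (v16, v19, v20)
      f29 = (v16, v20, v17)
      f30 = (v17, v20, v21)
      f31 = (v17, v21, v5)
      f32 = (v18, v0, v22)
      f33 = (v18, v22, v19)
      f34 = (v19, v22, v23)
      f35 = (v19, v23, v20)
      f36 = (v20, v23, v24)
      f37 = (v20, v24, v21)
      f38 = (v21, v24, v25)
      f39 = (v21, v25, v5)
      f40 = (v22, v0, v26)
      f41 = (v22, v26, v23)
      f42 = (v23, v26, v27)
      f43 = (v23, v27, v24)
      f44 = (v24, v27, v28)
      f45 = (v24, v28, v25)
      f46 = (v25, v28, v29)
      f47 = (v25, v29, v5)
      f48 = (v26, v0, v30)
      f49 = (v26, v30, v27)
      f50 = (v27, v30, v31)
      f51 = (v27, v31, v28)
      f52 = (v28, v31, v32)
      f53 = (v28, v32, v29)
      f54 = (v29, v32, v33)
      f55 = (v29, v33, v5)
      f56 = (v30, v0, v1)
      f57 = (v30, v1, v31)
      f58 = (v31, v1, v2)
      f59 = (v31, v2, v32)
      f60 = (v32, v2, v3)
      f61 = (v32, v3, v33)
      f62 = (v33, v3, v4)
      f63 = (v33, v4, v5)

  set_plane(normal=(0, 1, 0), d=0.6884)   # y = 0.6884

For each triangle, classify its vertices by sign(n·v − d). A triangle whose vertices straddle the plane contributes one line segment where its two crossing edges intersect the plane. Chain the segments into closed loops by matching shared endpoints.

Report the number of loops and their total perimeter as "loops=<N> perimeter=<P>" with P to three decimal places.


Straddling triangles (20 of 64):
  (v1,v0,v6) [--+] → (0.6884, 0.6884, -1.76371)–(0.937446, 0.6884, -1.6828)  len=0.2619
  (v1,v6,v2) [-+-] → (0.937446, 0.6884, -1.6828)–(1.09136, 0.6884, -1.47095)  len=0.2619
  (v2,v6,v7) [-++] → (1.09136, 0.6884, -1.47095)–(1.69306, 0.6884, -0.6428)  len=1.0237
  (v2,v7,v3) [-+-] → (1.69306, 0.6884, -0.6428)–(1.69306, 0.6884, 0.0101098)  len=0.6529
  (v3,v7,v8) [-++] → (1.69306, 0.6884, 0.0101098)–(1.69306, 0.6884, 0.6428)  len=0.6327
  (v3,v8,v4) [-+-] → (1.69306, 0.6884, 0.6428)–(1.30931, 0.6884, 1.17098)  len=0.6529
  (v4,v8,v9) [-++] → (1.30931, 0.6884, 1.17098)–(0.937446, 0.6884, 1.6828)  len=0.6327
  (v4,v9,v5) [-+-] → (0.937446, 0.6884, 1.6828)–(0.6884, 0.6884, 1.76371)  len=0.2619
  (v6,v0,v10) [+-+] → (0.6884, 0.6884, -1.76371)–(0, 0.6884, -1.85635)  len=0.6946
  (v9,v13,v5) [++-] → (0, 0.6884, 1.85635)–(0.6884, 0.6884, 1.76371)  len=0.6946
  (v10,v0,v14) [+-+] → (0, 0.6884, -1.85635)–(-0.6884, 0.6884, -1.76371)  len=0.6946
  (v13,v17,v5) [++-] → (-0.6884, 0.6884, 1.76371)–(0, 0.6884, 1.85635)  len=0.6946
  (v14,v0,v18) [+--] → (-0.6884, 0.6884, -1.76371)–(-0.937446, 0.6884, -1.6828)  len=0.2619
  (v14,v18,v15) [+-+] → (-0.937446, 0.6884, -1.6828)–(-1.30931, 0.6884, -1.17098)  len=0.6327
  (v15,v18,v19) [+--] → (-1.30931, 0.6884, -1.17098)–(-1.69306, 0.6884, -0.6428)  len=0.6529
  (v15,v19,v16) [+-+] → (-1.69306, 0.6884, -0.6428)–(-1.69306, 0.6884, -0.0101098)  len=0.6327
  (v16,v19,v20) [+--] → (-1.69306, 0.6884, -0.0101098)–(-1.69306, 0.6884, 0.6428)  len=0.6529
  (v16,v20,v17) [+-+] → (-1.69306, 0.6884, 0.6428)–(-1.09136, 0.6884, 1.47095)  len=1.0237
  (v17,v20,v21) [+--] → (-1.09136, 0.6884, 1.47095)–(-0.937446, 0.6884, 1.6828)  len=0.2619
  (v17,v21,v5) [+--] → (-0.937446, 0.6884, 1.6828)–(-0.6884, 0.6884, 1.76371)  len=0.2619

Chained into 1 loop(s):
  loop 1: 20 segments, perimeter = 11.5391
Total perimeter = 11.539

loops=1 perimeter=11.539


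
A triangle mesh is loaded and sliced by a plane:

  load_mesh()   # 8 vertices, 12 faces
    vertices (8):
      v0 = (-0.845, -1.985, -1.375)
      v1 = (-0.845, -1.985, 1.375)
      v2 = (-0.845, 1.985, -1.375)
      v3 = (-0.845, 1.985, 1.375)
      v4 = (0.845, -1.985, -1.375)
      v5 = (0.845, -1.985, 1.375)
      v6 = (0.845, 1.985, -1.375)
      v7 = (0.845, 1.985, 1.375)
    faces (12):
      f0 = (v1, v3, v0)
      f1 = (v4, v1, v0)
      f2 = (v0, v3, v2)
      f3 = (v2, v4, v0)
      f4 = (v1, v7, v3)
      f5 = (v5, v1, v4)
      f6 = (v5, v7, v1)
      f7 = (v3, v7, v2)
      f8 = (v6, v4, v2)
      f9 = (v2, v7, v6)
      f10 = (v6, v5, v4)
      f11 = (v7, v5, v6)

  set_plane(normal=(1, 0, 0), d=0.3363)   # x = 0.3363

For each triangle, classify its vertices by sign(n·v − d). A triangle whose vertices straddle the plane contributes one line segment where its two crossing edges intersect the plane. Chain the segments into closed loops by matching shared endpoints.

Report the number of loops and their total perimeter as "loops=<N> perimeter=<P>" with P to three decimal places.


Straddling triangles (8 of 12):
  (v4,v1,v0) [+--] → (0.3363, -1.985, -0.547234)–(0.3363, -1.985, -1.375)  len=0.8278
  (v2,v4,v0) [-+-] → (0.3363, -0.790007, -1.375)–(0.3363, -1.985, -1.375)  len=1.1950
  (v1,v7,v3) [-+-] → (0.3363, 0.790007, 1.375)–(0.3363, 1.985, 1.375)  len=1.1950
  (v5,v1,v4) [+-+] → (0.3363, -1.985, 1.375)–(0.3363, -1.985, -0.547234)  len=1.9222
  (v5,v7,v1) [++-] → (0.3363, 0.790007, 1.375)–(0.3363, -1.985, 1.375)  len=2.7750
  (v3,v7,v2) [-+-] → (0.3363, 1.985, 1.375)–(0.3363, 1.985, 0.547234)  len=0.8278
  (v6,v4,v2) [++-] → (0.3363, -0.790007, -1.375)–(0.3363, 1.985, -1.375)  len=2.7750
  (v2,v7,v6) [-++] → (0.3363, 1.985, 0.547234)–(0.3363, 1.985, -1.375)  len=1.9222

Chained into 1 loop(s):
  loop 1: 8 segments, perimeter = 13.4400
Total perimeter = 13.440

loops=1 perimeter=13.440


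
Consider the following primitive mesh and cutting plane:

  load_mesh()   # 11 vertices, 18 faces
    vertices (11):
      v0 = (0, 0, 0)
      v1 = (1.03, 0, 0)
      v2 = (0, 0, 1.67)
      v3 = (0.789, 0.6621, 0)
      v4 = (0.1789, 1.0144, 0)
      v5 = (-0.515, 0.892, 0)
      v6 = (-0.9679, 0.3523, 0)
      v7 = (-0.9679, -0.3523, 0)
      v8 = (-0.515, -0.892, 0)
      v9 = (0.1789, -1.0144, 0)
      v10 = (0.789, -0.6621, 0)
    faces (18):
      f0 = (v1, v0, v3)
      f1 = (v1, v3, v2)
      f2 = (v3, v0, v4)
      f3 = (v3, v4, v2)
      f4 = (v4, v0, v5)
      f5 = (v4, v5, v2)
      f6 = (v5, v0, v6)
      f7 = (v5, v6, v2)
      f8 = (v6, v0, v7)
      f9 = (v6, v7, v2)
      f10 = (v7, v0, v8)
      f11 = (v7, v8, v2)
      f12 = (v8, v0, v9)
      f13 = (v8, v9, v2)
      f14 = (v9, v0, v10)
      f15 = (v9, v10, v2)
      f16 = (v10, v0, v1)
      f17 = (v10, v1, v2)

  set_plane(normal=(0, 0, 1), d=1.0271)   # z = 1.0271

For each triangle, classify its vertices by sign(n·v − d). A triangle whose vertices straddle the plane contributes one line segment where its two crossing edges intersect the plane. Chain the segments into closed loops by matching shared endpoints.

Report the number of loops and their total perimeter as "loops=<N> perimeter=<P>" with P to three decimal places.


Straddling triangles (9 of 18):
  (v1,v3,v2) [--+] → (0.303741, 0.254889, 1.0271)–(0.396519, 0, 1.0271)  len=0.2712
  (v3,v4,v2) [--+] → (0.0688711, 0.390514, 1.0271)–(0.303741, 0.254889, 1.0271)  len=0.2712
  (v4,v5,v2) [--+] → (-0.19826, 0.343393, 1.0271)–(0.0688711, 0.390514, 1.0271)  len=0.2713
  (v5,v6,v2) [--+] → (-0.372613, 0.135625, 1.0271)–(-0.19826, 0.343393, 1.0271)  len=0.2712
  (v6,v7,v2) [--+] → (-0.372613, -0.135625, 1.0271)–(-0.372613, 0.135625, 1.0271)  len=0.2712
  (v7,v8,v2) [--+] → (-0.19826, -0.343393, 1.0271)–(-0.372613, -0.135625, 1.0271)  len=0.2712
  (v8,v9,v2) [--+] → (0.0688711, -0.390514, 1.0271)–(-0.19826, -0.343393, 1.0271)  len=0.2713
  (v9,v10,v2) [--+] → (0.303741, -0.254889, 1.0271)–(0.0688711, -0.390514, 1.0271)  len=0.2712
  (v10,v1,v2) [--+] → (0.396519, 0, 1.0271)–(0.303741, -0.254889, 1.0271)  len=0.2712

Chained into 1 loop(s):
  loop 1: 9 segments, perimeter = 2.4412
Total perimeter = 2.441

loops=1 perimeter=2.441


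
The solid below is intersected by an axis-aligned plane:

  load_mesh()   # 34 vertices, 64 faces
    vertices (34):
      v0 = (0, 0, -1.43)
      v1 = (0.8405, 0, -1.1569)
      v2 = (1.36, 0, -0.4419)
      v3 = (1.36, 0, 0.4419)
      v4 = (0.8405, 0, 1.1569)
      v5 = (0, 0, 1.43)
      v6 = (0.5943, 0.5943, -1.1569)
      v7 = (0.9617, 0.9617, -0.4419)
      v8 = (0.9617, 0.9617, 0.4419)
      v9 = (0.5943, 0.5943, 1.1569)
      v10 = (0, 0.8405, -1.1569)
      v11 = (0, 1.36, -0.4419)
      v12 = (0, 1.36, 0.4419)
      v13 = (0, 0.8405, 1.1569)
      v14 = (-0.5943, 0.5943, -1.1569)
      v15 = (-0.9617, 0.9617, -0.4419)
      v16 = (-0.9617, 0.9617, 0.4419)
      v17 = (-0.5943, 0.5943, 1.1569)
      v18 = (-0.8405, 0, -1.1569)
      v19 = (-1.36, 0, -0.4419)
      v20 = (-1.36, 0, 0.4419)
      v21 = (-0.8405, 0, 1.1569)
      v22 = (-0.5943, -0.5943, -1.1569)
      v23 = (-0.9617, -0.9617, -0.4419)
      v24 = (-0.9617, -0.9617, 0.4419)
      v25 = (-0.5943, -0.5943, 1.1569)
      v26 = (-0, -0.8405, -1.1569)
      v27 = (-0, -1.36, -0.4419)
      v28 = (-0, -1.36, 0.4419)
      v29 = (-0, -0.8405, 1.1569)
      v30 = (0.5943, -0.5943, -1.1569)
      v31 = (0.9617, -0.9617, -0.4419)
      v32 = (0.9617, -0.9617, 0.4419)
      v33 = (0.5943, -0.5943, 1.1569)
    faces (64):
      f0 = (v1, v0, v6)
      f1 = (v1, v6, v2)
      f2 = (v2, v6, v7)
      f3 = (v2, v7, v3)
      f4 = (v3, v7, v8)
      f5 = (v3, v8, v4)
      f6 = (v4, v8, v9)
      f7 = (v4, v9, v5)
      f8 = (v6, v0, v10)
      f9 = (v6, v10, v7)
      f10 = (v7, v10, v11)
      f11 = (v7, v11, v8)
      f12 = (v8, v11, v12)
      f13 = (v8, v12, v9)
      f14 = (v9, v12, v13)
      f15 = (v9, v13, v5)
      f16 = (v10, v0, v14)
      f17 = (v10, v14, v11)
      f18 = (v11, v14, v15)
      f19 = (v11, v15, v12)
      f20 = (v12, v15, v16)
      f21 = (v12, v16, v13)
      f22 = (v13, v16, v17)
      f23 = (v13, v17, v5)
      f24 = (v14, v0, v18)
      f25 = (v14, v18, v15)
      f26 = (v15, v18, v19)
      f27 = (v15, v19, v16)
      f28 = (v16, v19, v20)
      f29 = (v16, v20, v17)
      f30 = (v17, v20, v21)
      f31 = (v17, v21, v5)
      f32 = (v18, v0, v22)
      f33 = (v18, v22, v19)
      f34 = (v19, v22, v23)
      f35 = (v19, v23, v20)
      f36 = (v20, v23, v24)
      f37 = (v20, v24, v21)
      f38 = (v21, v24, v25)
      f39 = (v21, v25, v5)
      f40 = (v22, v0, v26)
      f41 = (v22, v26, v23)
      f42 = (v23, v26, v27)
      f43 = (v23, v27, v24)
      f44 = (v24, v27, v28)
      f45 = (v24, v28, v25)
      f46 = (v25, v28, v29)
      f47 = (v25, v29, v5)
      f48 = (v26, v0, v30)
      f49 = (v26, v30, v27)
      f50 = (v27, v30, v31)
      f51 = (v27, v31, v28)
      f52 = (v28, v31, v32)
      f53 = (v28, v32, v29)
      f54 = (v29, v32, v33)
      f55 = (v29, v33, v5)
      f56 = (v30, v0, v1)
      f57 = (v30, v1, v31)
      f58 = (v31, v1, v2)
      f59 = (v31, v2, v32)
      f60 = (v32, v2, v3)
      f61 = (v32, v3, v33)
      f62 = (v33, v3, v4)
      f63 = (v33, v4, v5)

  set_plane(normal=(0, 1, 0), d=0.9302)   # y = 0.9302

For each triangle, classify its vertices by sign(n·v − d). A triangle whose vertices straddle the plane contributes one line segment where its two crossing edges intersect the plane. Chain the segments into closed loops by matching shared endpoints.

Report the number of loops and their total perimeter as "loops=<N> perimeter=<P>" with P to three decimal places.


Straddling triangles (18 of 64):
  (v2,v6,v7) [--+] → (0.9302, 0.9302, -0.503202)–(0.974746, 0.9302, -0.4419)  len=0.0758
  (v2,v7,v3) [-+-] → (0.974746, 0.9302, -0.4419)–(0.974746, 0.9302, -0.412952)  len=0.0289
  (v3,v7,v8) [-++] → (0.974746, 0.9302, -0.412952)–(0.974746, 0.9302, 0.4419)  len=0.8549
  (v3,v8,v4) [-+-] → (0.974746, 0.9302, 0.4419)–(0.95773, 0.9302, 0.465319)  len=0.0289
  (v4,v8,v9) [-+-] → (0.95773, 0.9302, 0.465319)–(0.9302, 0.9302, 0.503202)  len=0.0468
  (v6,v10,v7) [--+] → (0.711753, 0.9302, -0.627729)–(0.9302, 0.9302, -0.503202)  len=0.2514
  (v7,v10,v11) [+-+] → (0.711753, 0.9302, -0.627729)–(0, 0.9302, -1.03344)  len=0.8193
  (v8,v12,v9) [++-] → (0.33359, 0.9302, 0.843241)–(0.9302, 0.9302, 0.503202)  len=0.6867
  (v9,v12,v13) [-+-] → (0.33359, 0.9302, 0.843241)–(0, 0.9302, 1.03344)  len=0.3840
  (v10,v14,v11) [--+] → (-0.33359, 0.9302, -0.843241)–(0, 0.9302, -1.03344)  len=0.3840
  (v11,v14,v15) [+-+] → (-0.33359, 0.9302, -0.843241)–(-0.9302, 0.9302, -0.503202)  len=0.6867
  (v12,v16,v13) [++-] → (-0.711753, 0.9302, 0.627729)–(0, 0.9302, 1.03344)  len=0.8193
  (v13,v16,v17) [-+-] → (-0.711753, 0.9302, 0.627729)–(-0.9302, 0.9302, 0.503202)  len=0.2514
  (v14,v18,v15) [--+] → (-0.95773, 0.9302, -0.465319)–(-0.9302, 0.9302, -0.503202)  len=0.0468
  (v15,v18,v19) [+--] → (-0.95773, 0.9302, -0.465319)–(-0.974746, 0.9302, -0.4419)  len=0.0289
  (v15,v19,v16) [+-+] → (-0.974746, 0.9302, -0.4419)–(-0.974746, 0.9302, 0.412952)  len=0.8549
  (v16,v19,v20) [+--] → (-0.974746, 0.9302, 0.412952)–(-0.974746, 0.9302, 0.4419)  len=0.0289
  (v16,v20,v17) [+--] → (-0.974746, 0.9302, 0.4419)–(-0.9302, 0.9302, 0.503202)  len=0.0758

Chained into 1 loop(s):
  loop 1: 18 segments, perimeter = 6.3536
Total perimeter = 6.354

loops=1 perimeter=6.354


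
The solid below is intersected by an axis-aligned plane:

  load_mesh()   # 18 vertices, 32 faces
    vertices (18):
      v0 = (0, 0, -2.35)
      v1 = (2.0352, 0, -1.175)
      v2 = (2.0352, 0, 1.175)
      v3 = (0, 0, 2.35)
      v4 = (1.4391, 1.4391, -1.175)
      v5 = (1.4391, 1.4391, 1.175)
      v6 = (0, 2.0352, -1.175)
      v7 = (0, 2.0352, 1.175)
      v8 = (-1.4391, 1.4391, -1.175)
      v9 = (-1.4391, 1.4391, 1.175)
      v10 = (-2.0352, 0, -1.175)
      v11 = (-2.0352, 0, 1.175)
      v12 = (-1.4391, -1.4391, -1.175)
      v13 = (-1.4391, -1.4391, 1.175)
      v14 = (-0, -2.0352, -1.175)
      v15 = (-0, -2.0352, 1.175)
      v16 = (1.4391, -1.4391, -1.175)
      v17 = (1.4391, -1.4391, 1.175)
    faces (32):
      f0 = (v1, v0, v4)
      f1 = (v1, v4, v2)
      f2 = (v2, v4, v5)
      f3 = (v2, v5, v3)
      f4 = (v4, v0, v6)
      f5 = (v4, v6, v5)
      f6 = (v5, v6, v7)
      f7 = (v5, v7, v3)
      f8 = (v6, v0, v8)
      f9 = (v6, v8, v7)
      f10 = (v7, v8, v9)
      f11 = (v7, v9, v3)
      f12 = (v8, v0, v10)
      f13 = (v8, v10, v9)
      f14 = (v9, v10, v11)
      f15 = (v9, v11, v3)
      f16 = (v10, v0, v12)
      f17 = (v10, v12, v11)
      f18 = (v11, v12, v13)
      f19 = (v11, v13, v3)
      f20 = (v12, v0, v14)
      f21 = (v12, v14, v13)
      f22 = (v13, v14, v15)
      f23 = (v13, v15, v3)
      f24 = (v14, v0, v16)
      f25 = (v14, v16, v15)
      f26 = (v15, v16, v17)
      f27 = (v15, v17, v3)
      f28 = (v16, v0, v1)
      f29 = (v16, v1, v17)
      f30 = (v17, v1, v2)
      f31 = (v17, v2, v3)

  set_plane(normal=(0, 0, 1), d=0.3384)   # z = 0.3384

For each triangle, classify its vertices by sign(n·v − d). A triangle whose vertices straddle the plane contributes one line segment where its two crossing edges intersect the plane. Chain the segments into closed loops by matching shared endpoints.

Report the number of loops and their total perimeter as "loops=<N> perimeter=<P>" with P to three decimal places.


Straddling triangles (16 of 32):
  (v1,v4,v2) [--+] → (1.82299, 0.51232, 0.3384)–(2.0352, 0, 0.3384)  len=0.5545
  (v2,v4,v5) [+-+] → (1.82299, 0.51232, 0.3384)–(1.4391, 1.4391, 0.3384)  len=1.0031
  (v4,v6,v5) [--+] → (0.92678, 1.65131, 0.3384)–(1.4391, 1.4391, 0.3384)  len=0.5545
  (v5,v6,v7) [+-+] → (0.92678, 1.65131, 0.3384)–(0, 2.0352, 0.3384)  len=1.0031
  (v6,v8,v7) [--+] → (-0.51232, 1.82299, 0.3384)–(0, 2.0352, 0.3384)  len=0.5545
  (v7,v8,v9) [+-+] → (-0.51232, 1.82299, 0.3384)–(-1.4391, 1.4391, 0.3384)  len=1.0031
  (v8,v10,v9) [--+] → (-1.65131, 0.92678, 0.3384)–(-1.4391, 1.4391, 0.3384)  len=0.5545
  (v9,v10,v11) [+-+] → (-1.65131, 0.92678, 0.3384)–(-2.0352, 0, 0.3384)  len=1.0031
  (v10,v12,v11) [--+] → (-1.82299, -0.51232, 0.3384)–(-2.0352, 0, 0.3384)  len=0.5545
  (v11,v12,v13) [+-+] → (-1.82299, -0.51232, 0.3384)–(-1.4391, -1.4391, 0.3384)  len=1.0031
  (v12,v14,v13) [--+] → (-0.92678, -1.65131, 0.3384)–(-1.4391, -1.4391, 0.3384)  len=0.5545
  (v13,v14,v15) [+-+] → (-0.92678, -1.65131, 0.3384)–(0, -2.0352, 0.3384)  len=1.0031
  (v14,v16,v15) [--+] → (0.51232, -1.82299, 0.3384)–(0, -2.0352, 0.3384)  len=0.5545
  (v15,v16,v17) [+-+] → (0.51232, -1.82299, 0.3384)–(1.4391, -1.4391, 0.3384)  len=1.0031
  (v16,v1,v17) [--+] → (1.65131, -0.92678, 0.3384)–(1.4391, -1.4391, 0.3384)  len=0.5545
  (v17,v1,v2) [+-+] → (1.65131, -0.92678, 0.3384)–(2.0352, 0, 0.3384)  len=1.0031

Chained into 1 loop(s):
  loop 1: 16 segments, perimeter = 12.4614
Total perimeter = 12.461

loops=1 perimeter=12.461


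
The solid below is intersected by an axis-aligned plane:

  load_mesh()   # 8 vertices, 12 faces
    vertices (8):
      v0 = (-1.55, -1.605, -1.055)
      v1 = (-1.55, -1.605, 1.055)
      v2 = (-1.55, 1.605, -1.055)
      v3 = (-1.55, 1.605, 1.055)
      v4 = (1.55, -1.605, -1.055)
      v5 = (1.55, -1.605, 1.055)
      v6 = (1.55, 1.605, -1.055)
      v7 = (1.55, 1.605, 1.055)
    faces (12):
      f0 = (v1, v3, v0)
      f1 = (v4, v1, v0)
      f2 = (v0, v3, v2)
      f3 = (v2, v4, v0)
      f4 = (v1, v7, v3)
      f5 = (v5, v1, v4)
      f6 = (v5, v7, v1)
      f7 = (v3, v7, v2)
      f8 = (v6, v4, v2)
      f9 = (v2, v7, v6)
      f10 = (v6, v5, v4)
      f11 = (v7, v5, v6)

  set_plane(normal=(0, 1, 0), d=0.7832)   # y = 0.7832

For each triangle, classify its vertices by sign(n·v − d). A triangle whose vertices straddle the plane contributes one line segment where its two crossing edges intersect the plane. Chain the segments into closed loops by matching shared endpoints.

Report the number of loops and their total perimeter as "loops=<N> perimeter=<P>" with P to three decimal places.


loops=1 perimeter=10.420

Straddling triangles (8 of 12):
  (v1,v3,v0) [-+-] → (-1.55, 0.7832, 1.055)–(-1.55, 0.7832, 0.514814)  len=0.5402
  (v0,v3,v2) [-++] → (-1.55, 0.7832, 0.514814)–(-1.55, 0.7832, -1.055)  len=1.5698
  (v2,v4,v0) [+--] → (-0.756361, 0.7832, -1.055)–(-1.55, 0.7832, -1.055)  len=0.7936
  (v1,v7,v3) [-++] → (0.756361, 0.7832, 1.055)–(-1.55, 0.7832, 1.055)  len=2.3064
  (v5,v7,v1) [-+-] → (1.55, 0.7832, 1.055)–(0.756361, 0.7832, 1.055)  len=0.7936
  (v6,v4,v2) [+-+] → (1.55, 0.7832, -1.055)–(-0.756361, 0.7832, -1.055)  len=2.3064
  (v6,v5,v4) [+--] → (1.55, 0.7832, -0.514814)–(1.55, 0.7832, -1.055)  len=0.5402
  (v7,v5,v6) [+-+] → (1.55, 0.7832, 1.055)–(1.55, 0.7832, -0.514814)  len=1.5698

Chained into 1 loop(s):
  loop 1: 8 segments, perimeter = 10.4200
Total perimeter = 10.420


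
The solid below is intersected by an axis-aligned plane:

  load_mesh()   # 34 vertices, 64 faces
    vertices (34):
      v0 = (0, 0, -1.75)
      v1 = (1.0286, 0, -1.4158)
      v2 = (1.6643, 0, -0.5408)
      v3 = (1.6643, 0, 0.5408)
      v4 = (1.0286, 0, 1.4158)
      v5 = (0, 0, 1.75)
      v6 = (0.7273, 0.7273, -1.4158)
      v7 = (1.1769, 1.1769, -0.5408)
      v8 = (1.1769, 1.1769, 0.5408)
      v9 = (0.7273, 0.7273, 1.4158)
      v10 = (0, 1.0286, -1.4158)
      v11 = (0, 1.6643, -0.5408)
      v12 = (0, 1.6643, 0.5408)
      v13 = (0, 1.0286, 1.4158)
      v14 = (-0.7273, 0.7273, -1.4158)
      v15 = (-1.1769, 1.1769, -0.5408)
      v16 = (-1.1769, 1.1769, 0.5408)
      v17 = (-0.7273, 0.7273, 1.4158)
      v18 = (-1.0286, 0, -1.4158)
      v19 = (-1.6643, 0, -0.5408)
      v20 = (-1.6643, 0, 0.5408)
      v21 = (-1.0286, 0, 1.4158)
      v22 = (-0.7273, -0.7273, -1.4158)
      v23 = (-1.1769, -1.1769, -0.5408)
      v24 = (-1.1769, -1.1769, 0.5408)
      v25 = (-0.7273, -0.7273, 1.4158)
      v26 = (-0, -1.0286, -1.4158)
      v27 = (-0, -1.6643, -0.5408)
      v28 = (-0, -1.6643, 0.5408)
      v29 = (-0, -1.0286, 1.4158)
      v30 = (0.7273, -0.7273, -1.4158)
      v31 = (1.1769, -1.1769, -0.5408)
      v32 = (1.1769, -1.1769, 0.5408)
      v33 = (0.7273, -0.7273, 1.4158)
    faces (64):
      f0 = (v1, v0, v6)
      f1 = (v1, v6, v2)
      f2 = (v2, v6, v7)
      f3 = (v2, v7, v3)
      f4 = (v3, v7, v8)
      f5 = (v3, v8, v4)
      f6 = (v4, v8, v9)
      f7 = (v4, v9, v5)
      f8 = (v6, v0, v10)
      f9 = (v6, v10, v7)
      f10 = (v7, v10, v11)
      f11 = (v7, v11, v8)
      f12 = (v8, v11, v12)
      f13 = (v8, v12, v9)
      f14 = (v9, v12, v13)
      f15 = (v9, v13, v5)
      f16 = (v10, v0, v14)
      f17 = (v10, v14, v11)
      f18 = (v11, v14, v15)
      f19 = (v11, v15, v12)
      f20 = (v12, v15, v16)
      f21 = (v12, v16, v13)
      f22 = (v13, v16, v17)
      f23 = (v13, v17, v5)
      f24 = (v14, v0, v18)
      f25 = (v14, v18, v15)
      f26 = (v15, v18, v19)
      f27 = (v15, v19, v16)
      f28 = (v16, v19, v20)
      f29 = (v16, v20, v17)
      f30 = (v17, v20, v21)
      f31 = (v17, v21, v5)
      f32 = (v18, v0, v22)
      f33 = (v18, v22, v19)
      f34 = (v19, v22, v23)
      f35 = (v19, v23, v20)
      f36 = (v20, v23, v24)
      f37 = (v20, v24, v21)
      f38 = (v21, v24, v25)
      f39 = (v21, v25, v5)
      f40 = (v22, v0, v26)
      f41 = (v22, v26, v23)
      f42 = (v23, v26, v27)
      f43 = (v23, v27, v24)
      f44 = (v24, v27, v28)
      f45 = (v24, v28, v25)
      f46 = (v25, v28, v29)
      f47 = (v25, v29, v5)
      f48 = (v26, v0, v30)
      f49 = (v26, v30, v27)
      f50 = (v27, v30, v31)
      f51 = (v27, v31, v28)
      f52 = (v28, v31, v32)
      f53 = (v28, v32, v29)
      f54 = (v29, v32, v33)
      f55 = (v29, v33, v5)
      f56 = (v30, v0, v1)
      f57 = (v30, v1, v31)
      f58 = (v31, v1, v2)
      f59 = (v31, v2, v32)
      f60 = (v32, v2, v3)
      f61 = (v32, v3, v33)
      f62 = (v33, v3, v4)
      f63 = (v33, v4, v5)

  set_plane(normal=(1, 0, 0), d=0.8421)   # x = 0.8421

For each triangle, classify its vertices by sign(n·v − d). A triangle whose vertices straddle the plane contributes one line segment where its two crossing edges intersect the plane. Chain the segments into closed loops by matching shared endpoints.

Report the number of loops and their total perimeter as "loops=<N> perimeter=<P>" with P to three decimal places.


Straddling triangles (20 of 64):
  (v1,v0,v6) [+--] → (0.8421, 0, -1.4764)–(0.8421, 0.450187, -1.4158)  len=0.4542
  (v1,v6,v2) [+-+] → (0.8421, 0.450187, -1.4158)–(0.8421, 0.638192, -1.3086)  len=0.2164
  (v2,v6,v7) [+-+] → (0.8421, 0.638192, -1.3086)–(0.8421, 0.8421, -1.19238)  len=0.2347
  (v4,v8,v9) [++-] → (0.8421, 0.8421, 1.19238)–(0.8421, 0.450187, 1.4158)  len=0.4511
  (v4,v9,v5) [+--] → (0.8421, 0.450187, 1.4158)–(0.8421, 0, 1.4764)  len=0.4542
  (v6,v10,v7) [--+] → (0.8421, 1.13471, -0.789717)–(0.8421, 0.8421, -1.19238)  len=0.4978
  (v7,v10,v11) [+--] → (0.8421, 1.13471, -0.789717)–(0.8421, 1.31555, -0.5408)  len=0.3077
  (v7,v11,v8) [+-+] → (0.8421, 1.31555, -0.5408)–(0.8421, 1.31555, 0.233111)  len=0.7739
  (v8,v11,v12) [+--] → (0.8421, 1.31555, 0.233111)–(0.8421, 1.31555, 0.5408)  len=0.3077
  (v8,v12,v9) [+--] → (0.8421, 1.31555, 0.5408)–(0.8421, 0.8421, 1.19238)  len=0.8054
  (v27,v30,v31) [--+] → (0.8421, -0.8421, -1.19238)–(0.8421, -1.31555, -0.5408)  len=0.8054
  (v27,v31,v28) [-+-] → (0.8421, -1.31555, -0.5408)–(0.8421, -1.31555, -0.233111)  len=0.3077
  (v28,v31,v32) [-++] → (0.8421, -1.31555, -0.233111)–(0.8421, -1.31555, 0.5408)  len=0.7739
  (v28,v32,v29) [-+-] → (0.8421, -1.31555, 0.5408)–(0.8421, -1.13471, 0.789717)  len=0.3077
  (v29,v32,v33) [-+-] → (0.8421, -1.13471, 0.789717)–(0.8421, -0.8421, 1.19238)  len=0.4978
  (v30,v0,v1) [--+] → (0.8421, 0, -1.4764)–(0.8421, -0.450187, -1.4158)  len=0.4542
  (v30,v1,v31) [-++] → (0.8421, -0.450187, -1.4158)–(0.8421, -0.8421, -1.19238)  len=0.4511
  (v32,v3,v33) [++-] → (0.8421, -0.638192, 1.3086)–(0.8421, -0.8421, 1.19238)  len=0.2347
  (v33,v3,v4) [-++] → (0.8421, -0.638192, 1.3086)–(0.8421, -0.450187, 1.4158)  len=0.2164
  (v33,v4,v5) [-+-] → (0.8421, -0.450187, 1.4158)–(0.8421, 0, 1.4764)  len=0.4542

Chained into 1 loop(s):
  loop 1: 20 segments, perimeter = 9.0064
Total perimeter = 9.006

loops=1 perimeter=9.006
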